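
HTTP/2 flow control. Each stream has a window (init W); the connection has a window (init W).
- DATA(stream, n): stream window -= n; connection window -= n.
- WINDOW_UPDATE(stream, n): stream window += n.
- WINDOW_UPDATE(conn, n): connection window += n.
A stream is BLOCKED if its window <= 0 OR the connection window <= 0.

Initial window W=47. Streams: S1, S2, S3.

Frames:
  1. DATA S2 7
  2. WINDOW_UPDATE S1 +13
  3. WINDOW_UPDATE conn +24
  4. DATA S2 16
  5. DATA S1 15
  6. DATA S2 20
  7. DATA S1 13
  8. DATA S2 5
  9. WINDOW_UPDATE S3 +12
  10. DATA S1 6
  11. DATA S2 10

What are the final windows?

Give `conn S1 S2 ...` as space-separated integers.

Answer: -21 26 -11 59

Derivation:
Op 1: conn=40 S1=47 S2=40 S3=47 blocked=[]
Op 2: conn=40 S1=60 S2=40 S3=47 blocked=[]
Op 3: conn=64 S1=60 S2=40 S3=47 blocked=[]
Op 4: conn=48 S1=60 S2=24 S3=47 blocked=[]
Op 5: conn=33 S1=45 S2=24 S3=47 blocked=[]
Op 6: conn=13 S1=45 S2=4 S3=47 blocked=[]
Op 7: conn=0 S1=32 S2=4 S3=47 blocked=[1, 2, 3]
Op 8: conn=-5 S1=32 S2=-1 S3=47 blocked=[1, 2, 3]
Op 9: conn=-5 S1=32 S2=-1 S3=59 blocked=[1, 2, 3]
Op 10: conn=-11 S1=26 S2=-1 S3=59 blocked=[1, 2, 3]
Op 11: conn=-21 S1=26 S2=-11 S3=59 blocked=[1, 2, 3]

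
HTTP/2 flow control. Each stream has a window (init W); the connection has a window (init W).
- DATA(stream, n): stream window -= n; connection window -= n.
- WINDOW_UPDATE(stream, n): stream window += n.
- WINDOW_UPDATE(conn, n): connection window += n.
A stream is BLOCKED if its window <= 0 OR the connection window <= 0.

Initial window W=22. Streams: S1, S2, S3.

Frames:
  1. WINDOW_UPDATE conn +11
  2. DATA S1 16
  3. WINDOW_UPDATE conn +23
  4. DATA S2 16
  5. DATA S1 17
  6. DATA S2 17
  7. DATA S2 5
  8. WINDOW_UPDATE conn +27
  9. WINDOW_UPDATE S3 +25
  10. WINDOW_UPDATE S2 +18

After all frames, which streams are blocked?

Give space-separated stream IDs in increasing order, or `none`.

Answer: S1

Derivation:
Op 1: conn=33 S1=22 S2=22 S3=22 blocked=[]
Op 2: conn=17 S1=6 S2=22 S3=22 blocked=[]
Op 3: conn=40 S1=6 S2=22 S3=22 blocked=[]
Op 4: conn=24 S1=6 S2=6 S3=22 blocked=[]
Op 5: conn=7 S1=-11 S2=6 S3=22 blocked=[1]
Op 6: conn=-10 S1=-11 S2=-11 S3=22 blocked=[1, 2, 3]
Op 7: conn=-15 S1=-11 S2=-16 S3=22 blocked=[1, 2, 3]
Op 8: conn=12 S1=-11 S2=-16 S3=22 blocked=[1, 2]
Op 9: conn=12 S1=-11 S2=-16 S3=47 blocked=[1, 2]
Op 10: conn=12 S1=-11 S2=2 S3=47 blocked=[1]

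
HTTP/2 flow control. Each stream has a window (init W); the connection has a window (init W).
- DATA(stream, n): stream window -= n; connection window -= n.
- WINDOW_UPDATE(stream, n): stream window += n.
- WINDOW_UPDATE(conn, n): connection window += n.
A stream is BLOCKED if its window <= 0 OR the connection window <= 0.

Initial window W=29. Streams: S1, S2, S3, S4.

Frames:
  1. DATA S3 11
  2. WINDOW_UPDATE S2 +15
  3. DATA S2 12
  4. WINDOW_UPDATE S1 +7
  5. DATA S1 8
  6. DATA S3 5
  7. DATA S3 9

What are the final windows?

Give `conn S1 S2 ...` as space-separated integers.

Answer: -16 28 32 4 29

Derivation:
Op 1: conn=18 S1=29 S2=29 S3=18 S4=29 blocked=[]
Op 2: conn=18 S1=29 S2=44 S3=18 S4=29 blocked=[]
Op 3: conn=6 S1=29 S2=32 S3=18 S4=29 blocked=[]
Op 4: conn=6 S1=36 S2=32 S3=18 S4=29 blocked=[]
Op 5: conn=-2 S1=28 S2=32 S3=18 S4=29 blocked=[1, 2, 3, 4]
Op 6: conn=-7 S1=28 S2=32 S3=13 S4=29 blocked=[1, 2, 3, 4]
Op 7: conn=-16 S1=28 S2=32 S3=4 S4=29 blocked=[1, 2, 3, 4]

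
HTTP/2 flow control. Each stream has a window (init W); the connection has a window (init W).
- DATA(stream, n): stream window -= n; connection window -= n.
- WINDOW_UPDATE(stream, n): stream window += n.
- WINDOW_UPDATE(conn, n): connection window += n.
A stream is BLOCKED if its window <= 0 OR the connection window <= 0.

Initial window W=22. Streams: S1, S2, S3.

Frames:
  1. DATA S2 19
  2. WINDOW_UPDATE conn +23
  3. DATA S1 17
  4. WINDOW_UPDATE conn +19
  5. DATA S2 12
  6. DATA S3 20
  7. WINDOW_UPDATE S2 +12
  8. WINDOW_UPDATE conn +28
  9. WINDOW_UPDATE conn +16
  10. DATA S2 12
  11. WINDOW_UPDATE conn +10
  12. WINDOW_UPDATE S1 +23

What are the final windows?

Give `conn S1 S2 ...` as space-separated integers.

Answer: 38 28 -9 2

Derivation:
Op 1: conn=3 S1=22 S2=3 S3=22 blocked=[]
Op 2: conn=26 S1=22 S2=3 S3=22 blocked=[]
Op 3: conn=9 S1=5 S2=3 S3=22 blocked=[]
Op 4: conn=28 S1=5 S2=3 S3=22 blocked=[]
Op 5: conn=16 S1=5 S2=-9 S3=22 blocked=[2]
Op 6: conn=-4 S1=5 S2=-9 S3=2 blocked=[1, 2, 3]
Op 7: conn=-4 S1=5 S2=3 S3=2 blocked=[1, 2, 3]
Op 8: conn=24 S1=5 S2=3 S3=2 blocked=[]
Op 9: conn=40 S1=5 S2=3 S3=2 blocked=[]
Op 10: conn=28 S1=5 S2=-9 S3=2 blocked=[2]
Op 11: conn=38 S1=5 S2=-9 S3=2 blocked=[2]
Op 12: conn=38 S1=28 S2=-9 S3=2 blocked=[2]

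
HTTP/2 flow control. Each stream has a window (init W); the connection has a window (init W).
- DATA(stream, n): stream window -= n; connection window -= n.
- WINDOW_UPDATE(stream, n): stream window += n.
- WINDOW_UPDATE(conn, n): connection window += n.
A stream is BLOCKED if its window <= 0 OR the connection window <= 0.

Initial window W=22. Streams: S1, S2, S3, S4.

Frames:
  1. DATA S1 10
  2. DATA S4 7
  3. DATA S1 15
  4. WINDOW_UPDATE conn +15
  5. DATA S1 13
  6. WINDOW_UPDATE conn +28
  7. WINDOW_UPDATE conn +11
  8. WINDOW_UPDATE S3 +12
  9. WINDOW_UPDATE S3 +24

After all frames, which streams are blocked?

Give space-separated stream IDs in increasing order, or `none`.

Op 1: conn=12 S1=12 S2=22 S3=22 S4=22 blocked=[]
Op 2: conn=5 S1=12 S2=22 S3=22 S4=15 blocked=[]
Op 3: conn=-10 S1=-3 S2=22 S3=22 S4=15 blocked=[1, 2, 3, 4]
Op 4: conn=5 S1=-3 S2=22 S3=22 S4=15 blocked=[1]
Op 5: conn=-8 S1=-16 S2=22 S3=22 S4=15 blocked=[1, 2, 3, 4]
Op 6: conn=20 S1=-16 S2=22 S3=22 S4=15 blocked=[1]
Op 7: conn=31 S1=-16 S2=22 S3=22 S4=15 blocked=[1]
Op 8: conn=31 S1=-16 S2=22 S3=34 S4=15 blocked=[1]
Op 9: conn=31 S1=-16 S2=22 S3=58 S4=15 blocked=[1]

Answer: S1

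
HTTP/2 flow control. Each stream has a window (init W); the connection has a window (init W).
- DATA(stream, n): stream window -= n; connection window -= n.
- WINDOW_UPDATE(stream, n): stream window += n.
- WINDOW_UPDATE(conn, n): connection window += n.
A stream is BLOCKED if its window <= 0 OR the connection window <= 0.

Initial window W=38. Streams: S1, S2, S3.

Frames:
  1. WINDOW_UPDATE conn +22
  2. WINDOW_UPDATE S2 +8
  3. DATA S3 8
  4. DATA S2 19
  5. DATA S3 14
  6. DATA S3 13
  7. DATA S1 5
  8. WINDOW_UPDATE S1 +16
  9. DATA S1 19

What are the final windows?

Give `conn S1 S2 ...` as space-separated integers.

Op 1: conn=60 S1=38 S2=38 S3=38 blocked=[]
Op 2: conn=60 S1=38 S2=46 S3=38 blocked=[]
Op 3: conn=52 S1=38 S2=46 S3=30 blocked=[]
Op 4: conn=33 S1=38 S2=27 S3=30 blocked=[]
Op 5: conn=19 S1=38 S2=27 S3=16 blocked=[]
Op 6: conn=6 S1=38 S2=27 S3=3 blocked=[]
Op 7: conn=1 S1=33 S2=27 S3=3 blocked=[]
Op 8: conn=1 S1=49 S2=27 S3=3 blocked=[]
Op 9: conn=-18 S1=30 S2=27 S3=3 blocked=[1, 2, 3]

Answer: -18 30 27 3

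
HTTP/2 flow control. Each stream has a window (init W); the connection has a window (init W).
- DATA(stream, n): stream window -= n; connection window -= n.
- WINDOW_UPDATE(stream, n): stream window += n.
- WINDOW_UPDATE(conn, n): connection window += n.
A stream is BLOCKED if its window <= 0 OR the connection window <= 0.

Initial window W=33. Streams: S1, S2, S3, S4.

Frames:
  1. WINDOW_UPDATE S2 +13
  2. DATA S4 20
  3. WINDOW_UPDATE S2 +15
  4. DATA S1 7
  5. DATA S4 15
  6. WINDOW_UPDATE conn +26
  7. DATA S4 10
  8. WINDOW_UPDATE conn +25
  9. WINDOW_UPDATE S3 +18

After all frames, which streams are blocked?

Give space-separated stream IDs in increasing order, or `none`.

Answer: S4

Derivation:
Op 1: conn=33 S1=33 S2=46 S3=33 S4=33 blocked=[]
Op 2: conn=13 S1=33 S2=46 S3=33 S4=13 blocked=[]
Op 3: conn=13 S1=33 S2=61 S3=33 S4=13 blocked=[]
Op 4: conn=6 S1=26 S2=61 S3=33 S4=13 blocked=[]
Op 5: conn=-9 S1=26 S2=61 S3=33 S4=-2 blocked=[1, 2, 3, 4]
Op 6: conn=17 S1=26 S2=61 S3=33 S4=-2 blocked=[4]
Op 7: conn=7 S1=26 S2=61 S3=33 S4=-12 blocked=[4]
Op 8: conn=32 S1=26 S2=61 S3=33 S4=-12 blocked=[4]
Op 9: conn=32 S1=26 S2=61 S3=51 S4=-12 blocked=[4]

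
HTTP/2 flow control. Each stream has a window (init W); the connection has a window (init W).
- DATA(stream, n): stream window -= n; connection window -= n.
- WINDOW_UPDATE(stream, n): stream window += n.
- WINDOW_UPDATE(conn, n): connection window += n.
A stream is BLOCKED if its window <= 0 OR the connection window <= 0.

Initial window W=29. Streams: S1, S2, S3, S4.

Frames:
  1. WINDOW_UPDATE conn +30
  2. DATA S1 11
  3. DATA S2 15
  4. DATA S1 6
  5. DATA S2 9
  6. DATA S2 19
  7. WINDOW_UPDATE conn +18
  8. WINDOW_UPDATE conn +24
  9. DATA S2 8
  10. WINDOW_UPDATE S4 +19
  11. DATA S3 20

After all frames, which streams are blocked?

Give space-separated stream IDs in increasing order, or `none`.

Op 1: conn=59 S1=29 S2=29 S3=29 S4=29 blocked=[]
Op 2: conn=48 S1=18 S2=29 S3=29 S4=29 blocked=[]
Op 3: conn=33 S1=18 S2=14 S3=29 S4=29 blocked=[]
Op 4: conn=27 S1=12 S2=14 S3=29 S4=29 blocked=[]
Op 5: conn=18 S1=12 S2=5 S3=29 S4=29 blocked=[]
Op 6: conn=-1 S1=12 S2=-14 S3=29 S4=29 blocked=[1, 2, 3, 4]
Op 7: conn=17 S1=12 S2=-14 S3=29 S4=29 blocked=[2]
Op 8: conn=41 S1=12 S2=-14 S3=29 S4=29 blocked=[2]
Op 9: conn=33 S1=12 S2=-22 S3=29 S4=29 blocked=[2]
Op 10: conn=33 S1=12 S2=-22 S3=29 S4=48 blocked=[2]
Op 11: conn=13 S1=12 S2=-22 S3=9 S4=48 blocked=[2]

Answer: S2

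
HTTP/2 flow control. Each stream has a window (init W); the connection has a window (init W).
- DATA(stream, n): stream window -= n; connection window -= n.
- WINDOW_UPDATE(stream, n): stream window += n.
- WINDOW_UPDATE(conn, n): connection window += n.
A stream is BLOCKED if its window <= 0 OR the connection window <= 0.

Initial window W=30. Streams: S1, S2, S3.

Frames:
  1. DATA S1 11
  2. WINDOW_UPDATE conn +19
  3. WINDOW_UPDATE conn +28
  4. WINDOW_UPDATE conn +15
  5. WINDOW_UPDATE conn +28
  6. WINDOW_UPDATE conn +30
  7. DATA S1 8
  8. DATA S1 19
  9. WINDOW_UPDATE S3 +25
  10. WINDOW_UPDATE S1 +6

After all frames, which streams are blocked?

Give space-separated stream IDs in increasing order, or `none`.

Answer: S1

Derivation:
Op 1: conn=19 S1=19 S2=30 S3=30 blocked=[]
Op 2: conn=38 S1=19 S2=30 S3=30 blocked=[]
Op 3: conn=66 S1=19 S2=30 S3=30 blocked=[]
Op 4: conn=81 S1=19 S2=30 S3=30 blocked=[]
Op 5: conn=109 S1=19 S2=30 S3=30 blocked=[]
Op 6: conn=139 S1=19 S2=30 S3=30 blocked=[]
Op 7: conn=131 S1=11 S2=30 S3=30 blocked=[]
Op 8: conn=112 S1=-8 S2=30 S3=30 blocked=[1]
Op 9: conn=112 S1=-8 S2=30 S3=55 blocked=[1]
Op 10: conn=112 S1=-2 S2=30 S3=55 blocked=[1]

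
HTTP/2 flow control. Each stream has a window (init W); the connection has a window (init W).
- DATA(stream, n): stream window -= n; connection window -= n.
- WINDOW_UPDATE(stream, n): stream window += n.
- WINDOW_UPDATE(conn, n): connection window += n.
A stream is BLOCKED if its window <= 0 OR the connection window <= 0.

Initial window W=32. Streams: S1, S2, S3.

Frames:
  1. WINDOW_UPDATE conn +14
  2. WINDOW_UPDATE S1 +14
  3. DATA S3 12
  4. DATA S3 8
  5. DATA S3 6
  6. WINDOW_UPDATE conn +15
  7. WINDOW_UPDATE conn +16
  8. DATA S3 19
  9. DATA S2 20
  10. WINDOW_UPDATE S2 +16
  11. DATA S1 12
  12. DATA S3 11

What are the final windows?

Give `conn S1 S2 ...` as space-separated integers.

Answer: -11 34 28 -24

Derivation:
Op 1: conn=46 S1=32 S2=32 S3=32 blocked=[]
Op 2: conn=46 S1=46 S2=32 S3=32 blocked=[]
Op 3: conn=34 S1=46 S2=32 S3=20 blocked=[]
Op 4: conn=26 S1=46 S2=32 S3=12 blocked=[]
Op 5: conn=20 S1=46 S2=32 S3=6 blocked=[]
Op 6: conn=35 S1=46 S2=32 S3=6 blocked=[]
Op 7: conn=51 S1=46 S2=32 S3=6 blocked=[]
Op 8: conn=32 S1=46 S2=32 S3=-13 blocked=[3]
Op 9: conn=12 S1=46 S2=12 S3=-13 blocked=[3]
Op 10: conn=12 S1=46 S2=28 S3=-13 blocked=[3]
Op 11: conn=0 S1=34 S2=28 S3=-13 blocked=[1, 2, 3]
Op 12: conn=-11 S1=34 S2=28 S3=-24 blocked=[1, 2, 3]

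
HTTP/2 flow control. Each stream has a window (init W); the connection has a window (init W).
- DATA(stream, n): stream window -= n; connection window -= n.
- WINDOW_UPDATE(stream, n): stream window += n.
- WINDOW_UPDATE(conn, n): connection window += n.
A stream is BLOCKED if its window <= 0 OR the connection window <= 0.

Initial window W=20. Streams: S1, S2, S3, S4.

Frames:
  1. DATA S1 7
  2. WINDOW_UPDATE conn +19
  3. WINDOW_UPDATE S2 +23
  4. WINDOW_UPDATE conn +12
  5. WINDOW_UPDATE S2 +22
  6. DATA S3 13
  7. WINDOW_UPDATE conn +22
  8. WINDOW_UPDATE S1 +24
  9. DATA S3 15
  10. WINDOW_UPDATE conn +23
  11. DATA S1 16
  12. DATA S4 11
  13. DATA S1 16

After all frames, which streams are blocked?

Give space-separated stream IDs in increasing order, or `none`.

Answer: S3

Derivation:
Op 1: conn=13 S1=13 S2=20 S3=20 S4=20 blocked=[]
Op 2: conn=32 S1=13 S2=20 S3=20 S4=20 blocked=[]
Op 3: conn=32 S1=13 S2=43 S3=20 S4=20 blocked=[]
Op 4: conn=44 S1=13 S2=43 S3=20 S4=20 blocked=[]
Op 5: conn=44 S1=13 S2=65 S3=20 S4=20 blocked=[]
Op 6: conn=31 S1=13 S2=65 S3=7 S4=20 blocked=[]
Op 7: conn=53 S1=13 S2=65 S3=7 S4=20 blocked=[]
Op 8: conn=53 S1=37 S2=65 S3=7 S4=20 blocked=[]
Op 9: conn=38 S1=37 S2=65 S3=-8 S4=20 blocked=[3]
Op 10: conn=61 S1=37 S2=65 S3=-8 S4=20 blocked=[3]
Op 11: conn=45 S1=21 S2=65 S3=-8 S4=20 blocked=[3]
Op 12: conn=34 S1=21 S2=65 S3=-8 S4=9 blocked=[3]
Op 13: conn=18 S1=5 S2=65 S3=-8 S4=9 blocked=[3]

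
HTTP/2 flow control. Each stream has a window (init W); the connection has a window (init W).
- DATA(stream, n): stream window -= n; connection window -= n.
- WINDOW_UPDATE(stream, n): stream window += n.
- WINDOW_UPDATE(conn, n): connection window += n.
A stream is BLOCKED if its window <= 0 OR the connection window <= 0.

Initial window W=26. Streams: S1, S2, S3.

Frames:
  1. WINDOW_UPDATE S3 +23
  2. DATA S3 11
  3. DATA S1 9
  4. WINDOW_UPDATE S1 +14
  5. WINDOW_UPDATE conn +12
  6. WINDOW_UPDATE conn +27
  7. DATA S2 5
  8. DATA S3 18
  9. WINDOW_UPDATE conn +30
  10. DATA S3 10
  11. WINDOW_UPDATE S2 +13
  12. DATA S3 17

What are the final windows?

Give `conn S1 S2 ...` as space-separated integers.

Op 1: conn=26 S1=26 S2=26 S3=49 blocked=[]
Op 2: conn=15 S1=26 S2=26 S3=38 blocked=[]
Op 3: conn=6 S1=17 S2=26 S3=38 blocked=[]
Op 4: conn=6 S1=31 S2=26 S3=38 blocked=[]
Op 5: conn=18 S1=31 S2=26 S3=38 blocked=[]
Op 6: conn=45 S1=31 S2=26 S3=38 blocked=[]
Op 7: conn=40 S1=31 S2=21 S3=38 blocked=[]
Op 8: conn=22 S1=31 S2=21 S3=20 blocked=[]
Op 9: conn=52 S1=31 S2=21 S3=20 blocked=[]
Op 10: conn=42 S1=31 S2=21 S3=10 blocked=[]
Op 11: conn=42 S1=31 S2=34 S3=10 blocked=[]
Op 12: conn=25 S1=31 S2=34 S3=-7 blocked=[3]

Answer: 25 31 34 -7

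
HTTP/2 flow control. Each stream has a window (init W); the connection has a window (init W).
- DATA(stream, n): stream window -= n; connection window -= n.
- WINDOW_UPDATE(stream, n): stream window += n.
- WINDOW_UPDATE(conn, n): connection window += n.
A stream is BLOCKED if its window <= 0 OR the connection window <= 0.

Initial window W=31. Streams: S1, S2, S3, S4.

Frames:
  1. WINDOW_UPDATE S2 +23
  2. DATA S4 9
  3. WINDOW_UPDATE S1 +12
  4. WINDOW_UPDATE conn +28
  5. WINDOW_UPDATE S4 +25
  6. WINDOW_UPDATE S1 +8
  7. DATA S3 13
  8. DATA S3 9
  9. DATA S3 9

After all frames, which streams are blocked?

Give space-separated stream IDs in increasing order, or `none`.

Answer: S3

Derivation:
Op 1: conn=31 S1=31 S2=54 S3=31 S4=31 blocked=[]
Op 2: conn=22 S1=31 S2=54 S3=31 S4=22 blocked=[]
Op 3: conn=22 S1=43 S2=54 S3=31 S4=22 blocked=[]
Op 4: conn=50 S1=43 S2=54 S3=31 S4=22 blocked=[]
Op 5: conn=50 S1=43 S2=54 S3=31 S4=47 blocked=[]
Op 6: conn=50 S1=51 S2=54 S3=31 S4=47 blocked=[]
Op 7: conn=37 S1=51 S2=54 S3=18 S4=47 blocked=[]
Op 8: conn=28 S1=51 S2=54 S3=9 S4=47 blocked=[]
Op 9: conn=19 S1=51 S2=54 S3=0 S4=47 blocked=[3]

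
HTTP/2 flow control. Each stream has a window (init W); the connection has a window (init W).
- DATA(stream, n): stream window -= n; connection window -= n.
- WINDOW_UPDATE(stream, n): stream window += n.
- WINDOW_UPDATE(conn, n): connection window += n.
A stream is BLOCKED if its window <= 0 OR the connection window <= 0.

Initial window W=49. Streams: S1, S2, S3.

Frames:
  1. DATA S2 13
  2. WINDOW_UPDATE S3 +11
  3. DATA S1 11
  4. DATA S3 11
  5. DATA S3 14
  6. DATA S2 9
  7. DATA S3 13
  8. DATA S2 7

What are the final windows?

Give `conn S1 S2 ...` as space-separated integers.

Answer: -29 38 20 22

Derivation:
Op 1: conn=36 S1=49 S2=36 S3=49 blocked=[]
Op 2: conn=36 S1=49 S2=36 S3=60 blocked=[]
Op 3: conn=25 S1=38 S2=36 S3=60 blocked=[]
Op 4: conn=14 S1=38 S2=36 S3=49 blocked=[]
Op 5: conn=0 S1=38 S2=36 S3=35 blocked=[1, 2, 3]
Op 6: conn=-9 S1=38 S2=27 S3=35 blocked=[1, 2, 3]
Op 7: conn=-22 S1=38 S2=27 S3=22 blocked=[1, 2, 3]
Op 8: conn=-29 S1=38 S2=20 S3=22 blocked=[1, 2, 3]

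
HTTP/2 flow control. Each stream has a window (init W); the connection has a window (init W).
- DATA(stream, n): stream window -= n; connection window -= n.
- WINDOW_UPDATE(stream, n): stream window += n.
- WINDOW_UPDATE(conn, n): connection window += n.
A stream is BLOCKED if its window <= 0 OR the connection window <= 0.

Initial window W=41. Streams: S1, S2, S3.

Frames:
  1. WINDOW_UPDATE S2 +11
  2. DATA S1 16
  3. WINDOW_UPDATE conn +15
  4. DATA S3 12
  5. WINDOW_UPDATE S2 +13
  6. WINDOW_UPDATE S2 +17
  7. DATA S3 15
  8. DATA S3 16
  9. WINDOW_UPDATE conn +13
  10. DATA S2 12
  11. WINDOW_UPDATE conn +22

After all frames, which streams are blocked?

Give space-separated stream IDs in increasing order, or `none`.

Answer: S3

Derivation:
Op 1: conn=41 S1=41 S2=52 S3=41 blocked=[]
Op 2: conn=25 S1=25 S2=52 S3=41 blocked=[]
Op 3: conn=40 S1=25 S2=52 S3=41 blocked=[]
Op 4: conn=28 S1=25 S2=52 S3=29 blocked=[]
Op 5: conn=28 S1=25 S2=65 S3=29 blocked=[]
Op 6: conn=28 S1=25 S2=82 S3=29 blocked=[]
Op 7: conn=13 S1=25 S2=82 S3=14 blocked=[]
Op 8: conn=-3 S1=25 S2=82 S3=-2 blocked=[1, 2, 3]
Op 9: conn=10 S1=25 S2=82 S3=-2 blocked=[3]
Op 10: conn=-2 S1=25 S2=70 S3=-2 blocked=[1, 2, 3]
Op 11: conn=20 S1=25 S2=70 S3=-2 blocked=[3]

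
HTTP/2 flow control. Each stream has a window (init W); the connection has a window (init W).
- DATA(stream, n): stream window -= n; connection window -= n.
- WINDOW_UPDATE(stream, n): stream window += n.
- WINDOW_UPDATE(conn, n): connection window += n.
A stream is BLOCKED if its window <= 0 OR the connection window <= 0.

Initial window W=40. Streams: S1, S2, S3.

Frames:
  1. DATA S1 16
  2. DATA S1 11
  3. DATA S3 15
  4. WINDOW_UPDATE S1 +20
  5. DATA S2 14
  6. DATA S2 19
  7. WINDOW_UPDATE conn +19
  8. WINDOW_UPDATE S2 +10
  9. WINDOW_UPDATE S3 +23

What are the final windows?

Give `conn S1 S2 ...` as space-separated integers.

Answer: -16 33 17 48

Derivation:
Op 1: conn=24 S1=24 S2=40 S3=40 blocked=[]
Op 2: conn=13 S1=13 S2=40 S3=40 blocked=[]
Op 3: conn=-2 S1=13 S2=40 S3=25 blocked=[1, 2, 3]
Op 4: conn=-2 S1=33 S2=40 S3=25 blocked=[1, 2, 3]
Op 5: conn=-16 S1=33 S2=26 S3=25 blocked=[1, 2, 3]
Op 6: conn=-35 S1=33 S2=7 S3=25 blocked=[1, 2, 3]
Op 7: conn=-16 S1=33 S2=7 S3=25 blocked=[1, 2, 3]
Op 8: conn=-16 S1=33 S2=17 S3=25 blocked=[1, 2, 3]
Op 9: conn=-16 S1=33 S2=17 S3=48 blocked=[1, 2, 3]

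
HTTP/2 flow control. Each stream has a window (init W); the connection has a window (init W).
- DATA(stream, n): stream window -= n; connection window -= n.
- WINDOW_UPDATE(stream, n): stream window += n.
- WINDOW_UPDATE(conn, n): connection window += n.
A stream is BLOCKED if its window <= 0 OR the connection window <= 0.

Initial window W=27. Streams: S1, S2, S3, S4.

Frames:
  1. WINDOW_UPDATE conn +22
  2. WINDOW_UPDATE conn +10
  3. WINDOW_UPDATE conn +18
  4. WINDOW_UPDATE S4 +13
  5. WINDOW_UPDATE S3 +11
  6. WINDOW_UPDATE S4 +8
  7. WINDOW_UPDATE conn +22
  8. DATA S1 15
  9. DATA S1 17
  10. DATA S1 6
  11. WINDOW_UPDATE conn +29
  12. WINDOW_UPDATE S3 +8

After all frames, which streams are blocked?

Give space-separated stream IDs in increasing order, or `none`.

Op 1: conn=49 S1=27 S2=27 S3=27 S4=27 blocked=[]
Op 2: conn=59 S1=27 S2=27 S3=27 S4=27 blocked=[]
Op 3: conn=77 S1=27 S2=27 S3=27 S4=27 blocked=[]
Op 4: conn=77 S1=27 S2=27 S3=27 S4=40 blocked=[]
Op 5: conn=77 S1=27 S2=27 S3=38 S4=40 blocked=[]
Op 6: conn=77 S1=27 S2=27 S3=38 S4=48 blocked=[]
Op 7: conn=99 S1=27 S2=27 S3=38 S4=48 blocked=[]
Op 8: conn=84 S1=12 S2=27 S3=38 S4=48 blocked=[]
Op 9: conn=67 S1=-5 S2=27 S3=38 S4=48 blocked=[1]
Op 10: conn=61 S1=-11 S2=27 S3=38 S4=48 blocked=[1]
Op 11: conn=90 S1=-11 S2=27 S3=38 S4=48 blocked=[1]
Op 12: conn=90 S1=-11 S2=27 S3=46 S4=48 blocked=[1]

Answer: S1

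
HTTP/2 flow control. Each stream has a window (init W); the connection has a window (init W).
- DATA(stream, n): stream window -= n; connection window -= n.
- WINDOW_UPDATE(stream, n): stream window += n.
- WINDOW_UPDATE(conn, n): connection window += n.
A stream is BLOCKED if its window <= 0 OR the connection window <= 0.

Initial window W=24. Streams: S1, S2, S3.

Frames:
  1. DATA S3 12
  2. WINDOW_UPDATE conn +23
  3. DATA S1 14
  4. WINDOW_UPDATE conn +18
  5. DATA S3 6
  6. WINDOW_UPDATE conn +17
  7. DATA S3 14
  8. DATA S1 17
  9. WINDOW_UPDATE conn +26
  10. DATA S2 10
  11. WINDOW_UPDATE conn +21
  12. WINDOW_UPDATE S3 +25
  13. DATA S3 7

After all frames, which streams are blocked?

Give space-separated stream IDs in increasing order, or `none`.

Answer: S1

Derivation:
Op 1: conn=12 S1=24 S2=24 S3=12 blocked=[]
Op 2: conn=35 S1=24 S2=24 S3=12 blocked=[]
Op 3: conn=21 S1=10 S2=24 S3=12 blocked=[]
Op 4: conn=39 S1=10 S2=24 S3=12 blocked=[]
Op 5: conn=33 S1=10 S2=24 S3=6 blocked=[]
Op 6: conn=50 S1=10 S2=24 S3=6 blocked=[]
Op 7: conn=36 S1=10 S2=24 S3=-8 blocked=[3]
Op 8: conn=19 S1=-7 S2=24 S3=-8 blocked=[1, 3]
Op 9: conn=45 S1=-7 S2=24 S3=-8 blocked=[1, 3]
Op 10: conn=35 S1=-7 S2=14 S3=-8 blocked=[1, 3]
Op 11: conn=56 S1=-7 S2=14 S3=-8 blocked=[1, 3]
Op 12: conn=56 S1=-7 S2=14 S3=17 blocked=[1]
Op 13: conn=49 S1=-7 S2=14 S3=10 blocked=[1]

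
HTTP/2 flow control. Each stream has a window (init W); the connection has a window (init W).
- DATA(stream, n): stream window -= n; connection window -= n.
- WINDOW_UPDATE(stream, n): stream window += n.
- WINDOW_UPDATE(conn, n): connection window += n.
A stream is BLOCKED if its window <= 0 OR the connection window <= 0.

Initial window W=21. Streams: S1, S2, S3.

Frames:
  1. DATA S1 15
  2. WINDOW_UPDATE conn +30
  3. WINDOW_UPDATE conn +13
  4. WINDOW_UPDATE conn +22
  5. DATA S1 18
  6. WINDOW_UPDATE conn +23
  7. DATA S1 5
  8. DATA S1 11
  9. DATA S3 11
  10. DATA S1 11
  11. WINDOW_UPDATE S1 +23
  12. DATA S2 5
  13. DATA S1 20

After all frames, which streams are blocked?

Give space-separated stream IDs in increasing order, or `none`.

Op 1: conn=6 S1=6 S2=21 S3=21 blocked=[]
Op 2: conn=36 S1=6 S2=21 S3=21 blocked=[]
Op 3: conn=49 S1=6 S2=21 S3=21 blocked=[]
Op 4: conn=71 S1=6 S2=21 S3=21 blocked=[]
Op 5: conn=53 S1=-12 S2=21 S3=21 blocked=[1]
Op 6: conn=76 S1=-12 S2=21 S3=21 blocked=[1]
Op 7: conn=71 S1=-17 S2=21 S3=21 blocked=[1]
Op 8: conn=60 S1=-28 S2=21 S3=21 blocked=[1]
Op 9: conn=49 S1=-28 S2=21 S3=10 blocked=[1]
Op 10: conn=38 S1=-39 S2=21 S3=10 blocked=[1]
Op 11: conn=38 S1=-16 S2=21 S3=10 blocked=[1]
Op 12: conn=33 S1=-16 S2=16 S3=10 blocked=[1]
Op 13: conn=13 S1=-36 S2=16 S3=10 blocked=[1]

Answer: S1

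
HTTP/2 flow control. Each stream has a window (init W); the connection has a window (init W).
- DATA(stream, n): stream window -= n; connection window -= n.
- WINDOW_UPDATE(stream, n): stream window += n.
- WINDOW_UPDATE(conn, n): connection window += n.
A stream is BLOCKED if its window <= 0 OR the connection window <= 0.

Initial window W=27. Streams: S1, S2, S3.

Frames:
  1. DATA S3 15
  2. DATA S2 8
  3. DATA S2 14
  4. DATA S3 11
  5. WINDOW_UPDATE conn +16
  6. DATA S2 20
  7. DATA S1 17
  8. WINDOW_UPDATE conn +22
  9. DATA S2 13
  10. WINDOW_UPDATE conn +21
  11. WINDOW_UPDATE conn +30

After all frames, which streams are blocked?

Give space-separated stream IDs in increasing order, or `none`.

Answer: S2

Derivation:
Op 1: conn=12 S1=27 S2=27 S3=12 blocked=[]
Op 2: conn=4 S1=27 S2=19 S3=12 blocked=[]
Op 3: conn=-10 S1=27 S2=5 S3=12 blocked=[1, 2, 3]
Op 4: conn=-21 S1=27 S2=5 S3=1 blocked=[1, 2, 3]
Op 5: conn=-5 S1=27 S2=5 S3=1 blocked=[1, 2, 3]
Op 6: conn=-25 S1=27 S2=-15 S3=1 blocked=[1, 2, 3]
Op 7: conn=-42 S1=10 S2=-15 S3=1 blocked=[1, 2, 3]
Op 8: conn=-20 S1=10 S2=-15 S3=1 blocked=[1, 2, 3]
Op 9: conn=-33 S1=10 S2=-28 S3=1 blocked=[1, 2, 3]
Op 10: conn=-12 S1=10 S2=-28 S3=1 blocked=[1, 2, 3]
Op 11: conn=18 S1=10 S2=-28 S3=1 blocked=[2]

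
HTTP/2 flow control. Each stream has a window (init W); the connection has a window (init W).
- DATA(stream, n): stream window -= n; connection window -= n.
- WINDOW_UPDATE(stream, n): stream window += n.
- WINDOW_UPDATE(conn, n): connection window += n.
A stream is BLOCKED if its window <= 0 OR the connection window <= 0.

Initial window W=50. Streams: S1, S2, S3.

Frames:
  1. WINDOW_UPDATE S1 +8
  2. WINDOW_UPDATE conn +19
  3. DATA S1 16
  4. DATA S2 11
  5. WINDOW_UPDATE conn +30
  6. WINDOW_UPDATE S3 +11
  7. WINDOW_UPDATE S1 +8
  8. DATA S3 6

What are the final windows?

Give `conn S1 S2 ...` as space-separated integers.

Answer: 66 50 39 55

Derivation:
Op 1: conn=50 S1=58 S2=50 S3=50 blocked=[]
Op 2: conn=69 S1=58 S2=50 S3=50 blocked=[]
Op 3: conn=53 S1=42 S2=50 S3=50 blocked=[]
Op 4: conn=42 S1=42 S2=39 S3=50 blocked=[]
Op 5: conn=72 S1=42 S2=39 S3=50 blocked=[]
Op 6: conn=72 S1=42 S2=39 S3=61 blocked=[]
Op 7: conn=72 S1=50 S2=39 S3=61 blocked=[]
Op 8: conn=66 S1=50 S2=39 S3=55 blocked=[]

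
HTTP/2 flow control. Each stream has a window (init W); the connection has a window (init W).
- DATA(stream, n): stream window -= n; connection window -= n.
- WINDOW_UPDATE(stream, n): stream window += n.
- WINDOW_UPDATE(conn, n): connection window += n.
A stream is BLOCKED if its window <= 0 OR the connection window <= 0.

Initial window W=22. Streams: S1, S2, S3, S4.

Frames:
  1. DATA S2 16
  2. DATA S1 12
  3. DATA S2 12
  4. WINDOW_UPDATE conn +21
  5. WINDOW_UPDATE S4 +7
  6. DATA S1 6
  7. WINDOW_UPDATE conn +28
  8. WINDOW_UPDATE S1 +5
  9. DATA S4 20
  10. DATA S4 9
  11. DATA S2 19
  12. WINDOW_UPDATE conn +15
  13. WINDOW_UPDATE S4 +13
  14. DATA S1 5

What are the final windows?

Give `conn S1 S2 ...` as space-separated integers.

Op 1: conn=6 S1=22 S2=6 S3=22 S4=22 blocked=[]
Op 2: conn=-6 S1=10 S2=6 S3=22 S4=22 blocked=[1, 2, 3, 4]
Op 3: conn=-18 S1=10 S2=-6 S3=22 S4=22 blocked=[1, 2, 3, 4]
Op 4: conn=3 S1=10 S2=-6 S3=22 S4=22 blocked=[2]
Op 5: conn=3 S1=10 S2=-6 S3=22 S4=29 blocked=[2]
Op 6: conn=-3 S1=4 S2=-6 S3=22 S4=29 blocked=[1, 2, 3, 4]
Op 7: conn=25 S1=4 S2=-6 S3=22 S4=29 blocked=[2]
Op 8: conn=25 S1=9 S2=-6 S3=22 S4=29 blocked=[2]
Op 9: conn=5 S1=9 S2=-6 S3=22 S4=9 blocked=[2]
Op 10: conn=-4 S1=9 S2=-6 S3=22 S4=0 blocked=[1, 2, 3, 4]
Op 11: conn=-23 S1=9 S2=-25 S3=22 S4=0 blocked=[1, 2, 3, 4]
Op 12: conn=-8 S1=9 S2=-25 S3=22 S4=0 blocked=[1, 2, 3, 4]
Op 13: conn=-8 S1=9 S2=-25 S3=22 S4=13 blocked=[1, 2, 3, 4]
Op 14: conn=-13 S1=4 S2=-25 S3=22 S4=13 blocked=[1, 2, 3, 4]

Answer: -13 4 -25 22 13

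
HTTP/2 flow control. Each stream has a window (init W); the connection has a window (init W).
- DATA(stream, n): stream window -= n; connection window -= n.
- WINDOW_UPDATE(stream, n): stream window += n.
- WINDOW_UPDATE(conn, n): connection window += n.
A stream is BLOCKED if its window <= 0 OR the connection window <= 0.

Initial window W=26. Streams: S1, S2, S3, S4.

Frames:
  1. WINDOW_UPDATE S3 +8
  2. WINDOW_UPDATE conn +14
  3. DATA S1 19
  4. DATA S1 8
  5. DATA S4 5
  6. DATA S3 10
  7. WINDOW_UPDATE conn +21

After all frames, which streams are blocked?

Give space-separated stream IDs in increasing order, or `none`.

Answer: S1

Derivation:
Op 1: conn=26 S1=26 S2=26 S3=34 S4=26 blocked=[]
Op 2: conn=40 S1=26 S2=26 S3=34 S4=26 blocked=[]
Op 3: conn=21 S1=7 S2=26 S3=34 S4=26 blocked=[]
Op 4: conn=13 S1=-1 S2=26 S3=34 S4=26 blocked=[1]
Op 5: conn=8 S1=-1 S2=26 S3=34 S4=21 blocked=[1]
Op 6: conn=-2 S1=-1 S2=26 S3=24 S4=21 blocked=[1, 2, 3, 4]
Op 7: conn=19 S1=-1 S2=26 S3=24 S4=21 blocked=[1]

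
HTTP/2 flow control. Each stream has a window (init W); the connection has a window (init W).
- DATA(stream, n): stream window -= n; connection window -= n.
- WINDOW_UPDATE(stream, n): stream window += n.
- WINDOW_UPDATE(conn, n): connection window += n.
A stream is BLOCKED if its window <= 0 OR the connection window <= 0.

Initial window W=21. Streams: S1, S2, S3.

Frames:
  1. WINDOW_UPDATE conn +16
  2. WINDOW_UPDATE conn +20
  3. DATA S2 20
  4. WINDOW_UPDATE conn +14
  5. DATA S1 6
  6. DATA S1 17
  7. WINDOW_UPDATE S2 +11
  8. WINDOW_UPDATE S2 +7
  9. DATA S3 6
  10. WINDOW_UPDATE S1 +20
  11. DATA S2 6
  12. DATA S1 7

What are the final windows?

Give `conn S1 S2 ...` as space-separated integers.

Op 1: conn=37 S1=21 S2=21 S3=21 blocked=[]
Op 2: conn=57 S1=21 S2=21 S3=21 blocked=[]
Op 3: conn=37 S1=21 S2=1 S3=21 blocked=[]
Op 4: conn=51 S1=21 S2=1 S3=21 blocked=[]
Op 5: conn=45 S1=15 S2=1 S3=21 blocked=[]
Op 6: conn=28 S1=-2 S2=1 S3=21 blocked=[1]
Op 7: conn=28 S1=-2 S2=12 S3=21 blocked=[1]
Op 8: conn=28 S1=-2 S2=19 S3=21 blocked=[1]
Op 9: conn=22 S1=-2 S2=19 S3=15 blocked=[1]
Op 10: conn=22 S1=18 S2=19 S3=15 blocked=[]
Op 11: conn=16 S1=18 S2=13 S3=15 blocked=[]
Op 12: conn=9 S1=11 S2=13 S3=15 blocked=[]

Answer: 9 11 13 15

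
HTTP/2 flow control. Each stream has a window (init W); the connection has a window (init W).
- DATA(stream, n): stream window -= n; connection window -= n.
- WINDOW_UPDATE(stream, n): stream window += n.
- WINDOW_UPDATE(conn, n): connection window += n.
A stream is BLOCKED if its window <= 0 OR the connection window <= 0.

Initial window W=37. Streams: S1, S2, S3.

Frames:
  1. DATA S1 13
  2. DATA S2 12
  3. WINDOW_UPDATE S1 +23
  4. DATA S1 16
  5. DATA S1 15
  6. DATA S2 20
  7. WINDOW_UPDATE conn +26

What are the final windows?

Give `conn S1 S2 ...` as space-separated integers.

Op 1: conn=24 S1=24 S2=37 S3=37 blocked=[]
Op 2: conn=12 S1=24 S2=25 S3=37 blocked=[]
Op 3: conn=12 S1=47 S2=25 S3=37 blocked=[]
Op 4: conn=-4 S1=31 S2=25 S3=37 blocked=[1, 2, 3]
Op 5: conn=-19 S1=16 S2=25 S3=37 blocked=[1, 2, 3]
Op 6: conn=-39 S1=16 S2=5 S3=37 blocked=[1, 2, 3]
Op 7: conn=-13 S1=16 S2=5 S3=37 blocked=[1, 2, 3]

Answer: -13 16 5 37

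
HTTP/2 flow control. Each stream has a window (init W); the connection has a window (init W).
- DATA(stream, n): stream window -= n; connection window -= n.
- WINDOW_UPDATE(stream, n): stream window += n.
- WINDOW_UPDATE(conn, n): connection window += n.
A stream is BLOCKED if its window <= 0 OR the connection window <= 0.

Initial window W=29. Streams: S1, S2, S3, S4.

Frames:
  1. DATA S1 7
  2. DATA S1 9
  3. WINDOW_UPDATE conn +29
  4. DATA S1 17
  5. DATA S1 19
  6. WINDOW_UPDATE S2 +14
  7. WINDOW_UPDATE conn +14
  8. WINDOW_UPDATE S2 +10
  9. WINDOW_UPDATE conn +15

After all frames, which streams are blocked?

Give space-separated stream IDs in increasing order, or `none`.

Op 1: conn=22 S1=22 S2=29 S3=29 S4=29 blocked=[]
Op 2: conn=13 S1=13 S2=29 S3=29 S4=29 blocked=[]
Op 3: conn=42 S1=13 S2=29 S3=29 S4=29 blocked=[]
Op 4: conn=25 S1=-4 S2=29 S3=29 S4=29 blocked=[1]
Op 5: conn=6 S1=-23 S2=29 S3=29 S4=29 blocked=[1]
Op 6: conn=6 S1=-23 S2=43 S3=29 S4=29 blocked=[1]
Op 7: conn=20 S1=-23 S2=43 S3=29 S4=29 blocked=[1]
Op 8: conn=20 S1=-23 S2=53 S3=29 S4=29 blocked=[1]
Op 9: conn=35 S1=-23 S2=53 S3=29 S4=29 blocked=[1]

Answer: S1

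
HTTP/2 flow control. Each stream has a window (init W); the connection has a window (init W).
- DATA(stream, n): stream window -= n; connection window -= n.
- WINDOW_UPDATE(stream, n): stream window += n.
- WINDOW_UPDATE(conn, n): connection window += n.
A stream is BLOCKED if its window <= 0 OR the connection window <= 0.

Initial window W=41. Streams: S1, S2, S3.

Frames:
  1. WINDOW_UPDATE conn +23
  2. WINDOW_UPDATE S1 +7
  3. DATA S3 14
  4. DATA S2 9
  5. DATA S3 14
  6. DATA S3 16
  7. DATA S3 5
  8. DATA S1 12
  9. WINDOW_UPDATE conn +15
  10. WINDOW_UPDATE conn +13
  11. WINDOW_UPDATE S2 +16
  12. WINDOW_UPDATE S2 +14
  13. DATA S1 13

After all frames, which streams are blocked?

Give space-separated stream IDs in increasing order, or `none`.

Op 1: conn=64 S1=41 S2=41 S3=41 blocked=[]
Op 2: conn=64 S1=48 S2=41 S3=41 blocked=[]
Op 3: conn=50 S1=48 S2=41 S3=27 blocked=[]
Op 4: conn=41 S1=48 S2=32 S3=27 blocked=[]
Op 5: conn=27 S1=48 S2=32 S3=13 blocked=[]
Op 6: conn=11 S1=48 S2=32 S3=-3 blocked=[3]
Op 7: conn=6 S1=48 S2=32 S3=-8 blocked=[3]
Op 8: conn=-6 S1=36 S2=32 S3=-8 blocked=[1, 2, 3]
Op 9: conn=9 S1=36 S2=32 S3=-8 blocked=[3]
Op 10: conn=22 S1=36 S2=32 S3=-8 blocked=[3]
Op 11: conn=22 S1=36 S2=48 S3=-8 blocked=[3]
Op 12: conn=22 S1=36 S2=62 S3=-8 blocked=[3]
Op 13: conn=9 S1=23 S2=62 S3=-8 blocked=[3]

Answer: S3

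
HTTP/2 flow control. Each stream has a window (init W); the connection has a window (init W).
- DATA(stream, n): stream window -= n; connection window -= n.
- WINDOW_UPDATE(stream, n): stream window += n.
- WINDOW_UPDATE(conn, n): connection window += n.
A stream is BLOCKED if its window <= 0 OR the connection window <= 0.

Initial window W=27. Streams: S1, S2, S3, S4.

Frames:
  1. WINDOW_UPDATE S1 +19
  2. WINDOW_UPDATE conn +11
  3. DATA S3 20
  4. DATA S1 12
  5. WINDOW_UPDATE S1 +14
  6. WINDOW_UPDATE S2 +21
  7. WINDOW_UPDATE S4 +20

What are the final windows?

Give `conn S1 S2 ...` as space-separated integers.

Answer: 6 48 48 7 47

Derivation:
Op 1: conn=27 S1=46 S2=27 S3=27 S4=27 blocked=[]
Op 2: conn=38 S1=46 S2=27 S3=27 S4=27 blocked=[]
Op 3: conn=18 S1=46 S2=27 S3=7 S4=27 blocked=[]
Op 4: conn=6 S1=34 S2=27 S3=7 S4=27 blocked=[]
Op 5: conn=6 S1=48 S2=27 S3=7 S4=27 blocked=[]
Op 6: conn=6 S1=48 S2=48 S3=7 S4=27 blocked=[]
Op 7: conn=6 S1=48 S2=48 S3=7 S4=47 blocked=[]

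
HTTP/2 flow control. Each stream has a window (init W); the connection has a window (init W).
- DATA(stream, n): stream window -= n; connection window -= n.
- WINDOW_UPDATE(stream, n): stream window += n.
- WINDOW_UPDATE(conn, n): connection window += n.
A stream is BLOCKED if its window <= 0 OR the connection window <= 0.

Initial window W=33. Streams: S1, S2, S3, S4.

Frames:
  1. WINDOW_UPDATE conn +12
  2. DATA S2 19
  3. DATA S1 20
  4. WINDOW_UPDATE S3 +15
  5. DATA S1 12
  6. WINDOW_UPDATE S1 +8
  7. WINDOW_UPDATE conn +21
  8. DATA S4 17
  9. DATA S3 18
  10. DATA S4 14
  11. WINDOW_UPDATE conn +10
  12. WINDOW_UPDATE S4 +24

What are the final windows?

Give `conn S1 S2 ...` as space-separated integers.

Op 1: conn=45 S1=33 S2=33 S3=33 S4=33 blocked=[]
Op 2: conn=26 S1=33 S2=14 S3=33 S4=33 blocked=[]
Op 3: conn=6 S1=13 S2=14 S3=33 S4=33 blocked=[]
Op 4: conn=6 S1=13 S2=14 S3=48 S4=33 blocked=[]
Op 5: conn=-6 S1=1 S2=14 S3=48 S4=33 blocked=[1, 2, 3, 4]
Op 6: conn=-6 S1=9 S2=14 S3=48 S4=33 blocked=[1, 2, 3, 4]
Op 7: conn=15 S1=9 S2=14 S3=48 S4=33 blocked=[]
Op 8: conn=-2 S1=9 S2=14 S3=48 S4=16 blocked=[1, 2, 3, 4]
Op 9: conn=-20 S1=9 S2=14 S3=30 S4=16 blocked=[1, 2, 3, 4]
Op 10: conn=-34 S1=9 S2=14 S3=30 S4=2 blocked=[1, 2, 3, 4]
Op 11: conn=-24 S1=9 S2=14 S3=30 S4=2 blocked=[1, 2, 3, 4]
Op 12: conn=-24 S1=9 S2=14 S3=30 S4=26 blocked=[1, 2, 3, 4]

Answer: -24 9 14 30 26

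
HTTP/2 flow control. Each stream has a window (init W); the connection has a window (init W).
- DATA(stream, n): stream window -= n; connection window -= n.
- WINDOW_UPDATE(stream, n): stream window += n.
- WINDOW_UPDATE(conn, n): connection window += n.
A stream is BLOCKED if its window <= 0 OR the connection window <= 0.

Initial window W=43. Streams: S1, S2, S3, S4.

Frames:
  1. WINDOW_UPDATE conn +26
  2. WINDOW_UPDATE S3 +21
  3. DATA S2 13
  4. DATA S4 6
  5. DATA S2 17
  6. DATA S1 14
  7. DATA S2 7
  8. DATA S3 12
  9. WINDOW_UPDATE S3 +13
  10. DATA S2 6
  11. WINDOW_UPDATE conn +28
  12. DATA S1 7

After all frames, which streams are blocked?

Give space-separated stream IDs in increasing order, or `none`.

Op 1: conn=69 S1=43 S2=43 S3=43 S4=43 blocked=[]
Op 2: conn=69 S1=43 S2=43 S3=64 S4=43 blocked=[]
Op 3: conn=56 S1=43 S2=30 S3=64 S4=43 blocked=[]
Op 4: conn=50 S1=43 S2=30 S3=64 S4=37 blocked=[]
Op 5: conn=33 S1=43 S2=13 S3=64 S4=37 blocked=[]
Op 6: conn=19 S1=29 S2=13 S3=64 S4=37 blocked=[]
Op 7: conn=12 S1=29 S2=6 S3=64 S4=37 blocked=[]
Op 8: conn=0 S1=29 S2=6 S3=52 S4=37 blocked=[1, 2, 3, 4]
Op 9: conn=0 S1=29 S2=6 S3=65 S4=37 blocked=[1, 2, 3, 4]
Op 10: conn=-6 S1=29 S2=0 S3=65 S4=37 blocked=[1, 2, 3, 4]
Op 11: conn=22 S1=29 S2=0 S3=65 S4=37 blocked=[2]
Op 12: conn=15 S1=22 S2=0 S3=65 S4=37 blocked=[2]

Answer: S2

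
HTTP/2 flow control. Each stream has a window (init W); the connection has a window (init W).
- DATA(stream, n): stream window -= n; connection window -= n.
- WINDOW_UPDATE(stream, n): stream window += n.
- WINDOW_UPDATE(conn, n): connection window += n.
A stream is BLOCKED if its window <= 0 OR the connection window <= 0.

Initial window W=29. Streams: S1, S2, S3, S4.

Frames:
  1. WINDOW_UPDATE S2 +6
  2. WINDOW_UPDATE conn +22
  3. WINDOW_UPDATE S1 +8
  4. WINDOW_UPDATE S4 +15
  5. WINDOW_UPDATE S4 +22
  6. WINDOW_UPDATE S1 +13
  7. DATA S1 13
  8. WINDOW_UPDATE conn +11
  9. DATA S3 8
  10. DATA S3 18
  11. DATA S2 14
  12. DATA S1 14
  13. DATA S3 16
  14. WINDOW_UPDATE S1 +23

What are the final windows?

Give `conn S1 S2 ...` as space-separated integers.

Op 1: conn=29 S1=29 S2=35 S3=29 S4=29 blocked=[]
Op 2: conn=51 S1=29 S2=35 S3=29 S4=29 blocked=[]
Op 3: conn=51 S1=37 S2=35 S3=29 S4=29 blocked=[]
Op 4: conn=51 S1=37 S2=35 S3=29 S4=44 blocked=[]
Op 5: conn=51 S1=37 S2=35 S3=29 S4=66 blocked=[]
Op 6: conn=51 S1=50 S2=35 S3=29 S4=66 blocked=[]
Op 7: conn=38 S1=37 S2=35 S3=29 S4=66 blocked=[]
Op 8: conn=49 S1=37 S2=35 S3=29 S4=66 blocked=[]
Op 9: conn=41 S1=37 S2=35 S3=21 S4=66 blocked=[]
Op 10: conn=23 S1=37 S2=35 S3=3 S4=66 blocked=[]
Op 11: conn=9 S1=37 S2=21 S3=3 S4=66 blocked=[]
Op 12: conn=-5 S1=23 S2=21 S3=3 S4=66 blocked=[1, 2, 3, 4]
Op 13: conn=-21 S1=23 S2=21 S3=-13 S4=66 blocked=[1, 2, 3, 4]
Op 14: conn=-21 S1=46 S2=21 S3=-13 S4=66 blocked=[1, 2, 3, 4]

Answer: -21 46 21 -13 66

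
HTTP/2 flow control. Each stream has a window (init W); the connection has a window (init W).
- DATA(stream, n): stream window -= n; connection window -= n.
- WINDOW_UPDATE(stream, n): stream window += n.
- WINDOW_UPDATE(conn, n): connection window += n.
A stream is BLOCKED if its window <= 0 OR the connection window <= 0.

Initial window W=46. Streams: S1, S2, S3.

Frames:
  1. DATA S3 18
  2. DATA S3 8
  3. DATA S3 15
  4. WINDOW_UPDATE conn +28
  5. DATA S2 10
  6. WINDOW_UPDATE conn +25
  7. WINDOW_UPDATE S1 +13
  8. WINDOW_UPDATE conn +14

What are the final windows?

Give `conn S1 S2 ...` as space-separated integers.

Answer: 62 59 36 5

Derivation:
Op 1: conn=28 S1=46 S2=46 S3=28 blocked=[]
Op 2: conn=20 S1=46 S2=46 S3=20 blocked=[]
Op 3: conn=5 S1=46 S2=46 S3=5 blocked=[]
Op 4: conn=33 S1=46 S2=46 S3=5 blocked=[]
Op 5: conn=23 S1=46 S2=36 S3=5 blocked=[]
Op 6: conn=48 S1=46 S2=36 S3=5 blocked=[]
Op 7: conn=48 S1=59 S2=36 S3=5 blocked=[]
Op 8: conn=62 S1=59 S2=36 S3=5 blocked=[]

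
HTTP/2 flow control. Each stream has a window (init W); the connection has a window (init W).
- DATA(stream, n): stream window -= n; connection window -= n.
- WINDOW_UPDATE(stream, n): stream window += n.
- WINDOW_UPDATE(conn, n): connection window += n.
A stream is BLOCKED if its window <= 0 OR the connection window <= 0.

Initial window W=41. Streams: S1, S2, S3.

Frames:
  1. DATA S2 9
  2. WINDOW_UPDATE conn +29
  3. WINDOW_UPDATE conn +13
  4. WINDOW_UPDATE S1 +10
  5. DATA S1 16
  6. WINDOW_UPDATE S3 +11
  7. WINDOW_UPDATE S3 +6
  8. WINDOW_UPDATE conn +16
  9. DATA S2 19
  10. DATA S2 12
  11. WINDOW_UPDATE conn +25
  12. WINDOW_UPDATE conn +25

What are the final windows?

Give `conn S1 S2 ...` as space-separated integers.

Op 1: conn=32 S1=41 S2=32 S3=41 blocked=[]
Op 2: conn=61 S1=41 S2=32 S3=41 blocked=[]
Op 3: conn=74 S1=41 S2=32 S3=41 blocked=[]
Op 4: conn=74 S1=51 S2=32 S3=41 blocked=[]
Op 5: conn=58 S1=35 S2=32 S3=41 blocked=[]
Op 6: conn=58 S1=35 S2=32 S3=52 blocked=[]
Op 7: conn=58 S1=35 S2=32 S3=58 blocked=[]
Op 8: conn=74 S1=35 S2=32 S3=58 blocked=[]
Op 9: conn=55 S1=35 S2=13 S3=58 blocked=[]
Op 10: conn=43 S1=35 S2=1 S3=58 blocked=[]
Op 11: conn=68 S1=35 S2=1 S3=58 blocked=[]
Op 12: conn=93 S1=35 S2=1 S3=58 blocked=[]

Answer: 93 35 1 58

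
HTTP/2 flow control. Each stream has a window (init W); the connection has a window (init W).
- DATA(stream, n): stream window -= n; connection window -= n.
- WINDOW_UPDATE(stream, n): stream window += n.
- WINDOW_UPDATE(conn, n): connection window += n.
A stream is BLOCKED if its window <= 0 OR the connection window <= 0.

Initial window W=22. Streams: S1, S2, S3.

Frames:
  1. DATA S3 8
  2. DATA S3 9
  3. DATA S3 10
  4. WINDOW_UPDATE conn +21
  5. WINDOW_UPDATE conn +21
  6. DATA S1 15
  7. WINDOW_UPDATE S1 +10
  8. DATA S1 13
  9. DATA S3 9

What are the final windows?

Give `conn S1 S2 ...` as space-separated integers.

Op 1: conn=14 S1=22 S2=22 S3=14 blocked=[]
Op 2: conn=5 S1=22 S2=22 S3=5 blocked=[]
Op 3: conn=-5 S1=22 S2=22 S3=-5 blocked=[1, 2, 3]
Op 4: conn=16 S1=22 S2=22 S3=-5 blocked=[3]
Op 5: conn=37 S1=22 S2=22 S3=-5 blocked=[3]
Op 6: conn=22 S1=7 S2=22 S3=-5 blocked=[3]
Op 7: conn=22 S1=17 S2=22 S3=-5 blocked=[3]
Op 8: conn=9 S1=4 S2=22 S3=-5 blocked=[3]
Op 9: conn=0 S1=4 S2=22 S3=-14 blocked=[1, 2, 3]

Answer: 0 4 22 -14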